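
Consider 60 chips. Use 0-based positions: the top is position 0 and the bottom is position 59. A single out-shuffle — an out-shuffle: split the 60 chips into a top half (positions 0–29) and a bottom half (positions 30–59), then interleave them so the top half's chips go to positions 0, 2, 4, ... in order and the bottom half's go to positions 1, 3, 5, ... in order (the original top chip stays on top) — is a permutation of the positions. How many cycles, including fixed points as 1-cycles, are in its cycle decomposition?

3

Trace each unvisited position around until it returns:
(0) (1 2 4 8 16 32 ... len 58) (59)
3 cycles in total.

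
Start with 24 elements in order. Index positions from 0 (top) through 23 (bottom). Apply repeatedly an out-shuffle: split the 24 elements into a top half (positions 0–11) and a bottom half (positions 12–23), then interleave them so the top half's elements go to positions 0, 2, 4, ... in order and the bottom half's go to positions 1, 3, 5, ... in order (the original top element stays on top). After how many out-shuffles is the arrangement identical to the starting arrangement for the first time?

The out-shuffle permutes the 24 positions with cycle lengths [1, 1, 11, 11].
Every element is home exactly when every cycle has completed a whole number of laps, i.e. after lcm(1, 11) = 11 out-shuffles.

11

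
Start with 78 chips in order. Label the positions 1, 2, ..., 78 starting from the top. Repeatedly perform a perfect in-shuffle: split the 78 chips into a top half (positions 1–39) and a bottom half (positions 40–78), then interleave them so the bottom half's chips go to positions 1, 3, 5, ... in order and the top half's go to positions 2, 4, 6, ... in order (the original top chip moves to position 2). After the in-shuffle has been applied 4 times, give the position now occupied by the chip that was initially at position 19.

Track the chip's position through each in-shuffle:
19 → 38 → 76 → 73 → 67

67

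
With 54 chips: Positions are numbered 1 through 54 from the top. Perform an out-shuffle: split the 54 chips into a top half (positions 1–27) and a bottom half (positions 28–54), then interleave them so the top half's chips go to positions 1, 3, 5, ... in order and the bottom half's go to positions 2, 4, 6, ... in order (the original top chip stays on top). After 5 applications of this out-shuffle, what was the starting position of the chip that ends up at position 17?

28

Work backwards from position 17, undoing one out-shuffle at a time:
17 ← 9 ← 5 ← 3 ← 2 ← 28
So the chip now at position 17 started at position 28.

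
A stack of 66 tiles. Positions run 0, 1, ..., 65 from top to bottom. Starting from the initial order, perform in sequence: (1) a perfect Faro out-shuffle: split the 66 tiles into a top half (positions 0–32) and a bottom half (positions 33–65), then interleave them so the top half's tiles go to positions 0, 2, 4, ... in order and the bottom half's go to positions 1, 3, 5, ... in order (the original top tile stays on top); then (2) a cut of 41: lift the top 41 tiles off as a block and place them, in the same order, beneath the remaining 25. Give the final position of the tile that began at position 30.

19

Track the tile from position 30 forward through each operation:
  after op 1 (out-shuffle): 30 → 60
  after op 2 (cut 41): 60 → 19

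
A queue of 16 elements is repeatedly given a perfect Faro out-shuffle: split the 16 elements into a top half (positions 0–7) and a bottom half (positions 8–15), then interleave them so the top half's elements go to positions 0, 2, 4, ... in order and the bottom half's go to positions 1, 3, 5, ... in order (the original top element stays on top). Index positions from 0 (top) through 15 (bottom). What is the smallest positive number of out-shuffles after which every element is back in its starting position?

4

The out-shuffle permutes the 16 positions with cycle lengths [1, 1, 2, 4, 4, 4].
Every element is home exactly when every cycle has completed a whole number of laps, i.e. after lcm(1, 2, 4) = 4 out-shuffles.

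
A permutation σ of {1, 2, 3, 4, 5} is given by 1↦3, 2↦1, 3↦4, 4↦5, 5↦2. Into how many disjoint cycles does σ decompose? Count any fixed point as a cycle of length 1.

Cycle decomposition: (1 3 4 5 2).
1 cycle.

1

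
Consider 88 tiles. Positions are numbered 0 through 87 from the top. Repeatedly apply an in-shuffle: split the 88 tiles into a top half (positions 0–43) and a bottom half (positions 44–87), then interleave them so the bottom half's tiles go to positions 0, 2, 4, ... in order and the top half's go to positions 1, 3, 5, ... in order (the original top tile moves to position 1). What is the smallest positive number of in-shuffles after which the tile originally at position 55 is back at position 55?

11

Follow position 55 under repeated in-shuffles:
55 → 22 → 45 → 2 → 5 → 11 → 23 → 47 → 6 → 13 → 27 → 55
It first returns after 11 in-shuffles.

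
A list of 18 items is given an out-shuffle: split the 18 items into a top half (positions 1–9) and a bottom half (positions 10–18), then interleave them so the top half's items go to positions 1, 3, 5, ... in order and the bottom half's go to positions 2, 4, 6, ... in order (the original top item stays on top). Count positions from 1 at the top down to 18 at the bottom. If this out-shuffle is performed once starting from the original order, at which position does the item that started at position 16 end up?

14

Track the item's position through each out-shuffle:
16 → 14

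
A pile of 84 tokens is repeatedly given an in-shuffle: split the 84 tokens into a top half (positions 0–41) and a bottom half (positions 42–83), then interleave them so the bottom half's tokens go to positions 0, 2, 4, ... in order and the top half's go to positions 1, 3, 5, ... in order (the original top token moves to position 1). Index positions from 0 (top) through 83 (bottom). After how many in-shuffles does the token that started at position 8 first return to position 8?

Follow position 8 under repeated in-shuffles:
8 → 17 → 35 → 71 → 58 → 32 → 65 → 46 → 8
It first returns after 8 in-shuffles.

8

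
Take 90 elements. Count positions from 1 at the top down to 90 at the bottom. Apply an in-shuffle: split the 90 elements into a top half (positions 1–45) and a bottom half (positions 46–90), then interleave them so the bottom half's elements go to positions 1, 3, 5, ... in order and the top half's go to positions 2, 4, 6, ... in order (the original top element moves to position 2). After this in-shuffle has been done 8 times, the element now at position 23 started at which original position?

Work backwards from position 23, undoing one in-shuffle at a time:
23 ← 57 ← 74 ← 37 ← 64 ← 32 ← 16 ← 8 ← 4
So the element now at position 23 started at position 4.

4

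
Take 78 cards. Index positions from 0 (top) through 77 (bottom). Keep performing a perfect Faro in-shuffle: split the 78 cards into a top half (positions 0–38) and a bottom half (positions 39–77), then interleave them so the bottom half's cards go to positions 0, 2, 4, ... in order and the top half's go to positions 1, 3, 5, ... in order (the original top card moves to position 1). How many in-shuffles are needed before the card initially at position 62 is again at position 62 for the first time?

39

Follow position 62 under repeated in-shuffles:
62 → 46 → 14 → 29 → 59 → 40 → 2 → 5 → ... → 62 (length 39)
It first returns after 39 in-shuffles.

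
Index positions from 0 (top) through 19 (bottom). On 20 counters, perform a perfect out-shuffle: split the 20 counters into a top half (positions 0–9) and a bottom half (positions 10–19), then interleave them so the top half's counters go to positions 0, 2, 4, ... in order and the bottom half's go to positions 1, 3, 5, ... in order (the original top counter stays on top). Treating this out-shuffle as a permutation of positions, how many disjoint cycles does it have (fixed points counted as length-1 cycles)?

Trace each unvisited position around until it returns:
(0) (1 2 4 8 16 13 ... len 18) (19)
3 cycles in total.

3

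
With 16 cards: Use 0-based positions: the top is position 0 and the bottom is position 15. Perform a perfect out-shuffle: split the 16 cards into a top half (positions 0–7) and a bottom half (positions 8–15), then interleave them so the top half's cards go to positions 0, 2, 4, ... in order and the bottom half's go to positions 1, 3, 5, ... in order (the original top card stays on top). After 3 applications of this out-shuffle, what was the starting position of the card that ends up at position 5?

10

Work backwards from position 5, undoing one out-shuffle at a time:
5 ← 10 ← 5 ← 10
So the card now at position 5 started at position 10.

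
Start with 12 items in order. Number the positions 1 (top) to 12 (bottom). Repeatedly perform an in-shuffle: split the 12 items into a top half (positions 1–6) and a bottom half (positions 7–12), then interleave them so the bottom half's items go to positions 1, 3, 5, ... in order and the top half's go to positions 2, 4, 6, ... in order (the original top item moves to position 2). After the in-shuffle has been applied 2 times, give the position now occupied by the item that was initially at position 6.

Track the item's position through each in-shuffle:
6 → 12 → 11

11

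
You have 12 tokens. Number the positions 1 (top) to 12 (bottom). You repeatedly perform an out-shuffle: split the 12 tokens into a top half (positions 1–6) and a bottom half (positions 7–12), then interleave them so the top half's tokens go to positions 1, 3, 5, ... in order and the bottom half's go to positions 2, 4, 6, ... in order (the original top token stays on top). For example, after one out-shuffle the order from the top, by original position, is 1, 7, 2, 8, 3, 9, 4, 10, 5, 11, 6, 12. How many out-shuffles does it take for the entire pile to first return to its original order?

10

The out-shuffle permutes the 12 positions with cycle lengths [1, 1, 10].
Every token is home exactly when every cycle has completed a whole number of laps, i.e. after lcm(1, 10) = 10 out-shuffles.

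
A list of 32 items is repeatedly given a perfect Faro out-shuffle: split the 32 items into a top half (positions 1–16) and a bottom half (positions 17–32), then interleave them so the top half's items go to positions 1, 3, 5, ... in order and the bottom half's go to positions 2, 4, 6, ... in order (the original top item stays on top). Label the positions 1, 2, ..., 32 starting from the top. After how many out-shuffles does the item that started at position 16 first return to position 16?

5

Follow position 16 under repeated out-shuffles:
16 → 31 → 30 → 28 → 24 → 16
It first returns after 5 out-shuffles.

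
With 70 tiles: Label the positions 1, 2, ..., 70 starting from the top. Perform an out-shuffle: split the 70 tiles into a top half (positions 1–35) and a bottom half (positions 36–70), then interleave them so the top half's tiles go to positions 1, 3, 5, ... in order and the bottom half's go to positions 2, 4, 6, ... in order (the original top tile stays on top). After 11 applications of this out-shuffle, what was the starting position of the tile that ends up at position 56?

Work backwards from position 56, undoing one out-shuffle at a time:
56 ← 63 ← 32 ← 51 ← 26 ← 48 ← 59 ← 30 ← 50 ← 60 ← 65 ← 33
So the tile now at position 56 started at position 33.

33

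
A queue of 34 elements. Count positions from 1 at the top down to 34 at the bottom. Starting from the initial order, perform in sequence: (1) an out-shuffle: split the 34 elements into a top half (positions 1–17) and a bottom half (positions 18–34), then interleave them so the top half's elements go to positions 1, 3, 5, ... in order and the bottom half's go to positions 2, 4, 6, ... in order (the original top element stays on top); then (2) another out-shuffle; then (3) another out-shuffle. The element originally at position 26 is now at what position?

Track the element from position 26 forward through each operation:
  after op 1 (out-shuffle): 26 → 18
  after op 2 (out-shuffle): 18 → 2
  after op 3 (out-shuffle): 2 → 3

3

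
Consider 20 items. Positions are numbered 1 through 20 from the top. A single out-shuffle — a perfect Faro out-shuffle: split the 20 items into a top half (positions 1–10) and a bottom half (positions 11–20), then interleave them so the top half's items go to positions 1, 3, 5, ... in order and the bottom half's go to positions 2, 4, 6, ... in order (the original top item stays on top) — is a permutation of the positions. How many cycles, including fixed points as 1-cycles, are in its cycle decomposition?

Trace each unvisited position around until it returns:
(1) (2 3 5 9 17 14 ... len 18) (20)
3 cycles in total.

3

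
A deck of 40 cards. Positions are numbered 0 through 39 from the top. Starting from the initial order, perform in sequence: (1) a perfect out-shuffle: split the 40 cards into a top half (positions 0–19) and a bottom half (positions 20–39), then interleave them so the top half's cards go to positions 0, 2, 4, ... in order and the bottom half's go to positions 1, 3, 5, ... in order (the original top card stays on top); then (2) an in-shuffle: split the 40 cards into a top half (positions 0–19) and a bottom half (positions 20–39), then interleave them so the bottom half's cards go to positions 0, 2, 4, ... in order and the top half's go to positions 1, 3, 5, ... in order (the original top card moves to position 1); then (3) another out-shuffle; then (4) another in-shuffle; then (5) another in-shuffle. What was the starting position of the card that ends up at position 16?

4

Undo the operations in reverse order, starting from position 16:
  undo op 5 (in-shuffle, from bottom half): 16 ← 28
  undo op 4 (in-shuffle, from bottom half): 28 ← 34
  undo op 3 (out-shuffle, from top half): 34 ← 17
  undo op 2 (in-shuffle, from top half): 17 ← 8
  undo op 1 (out-shuffle, from top half): 8 ← 4
So the card at position 16 came from original position 4.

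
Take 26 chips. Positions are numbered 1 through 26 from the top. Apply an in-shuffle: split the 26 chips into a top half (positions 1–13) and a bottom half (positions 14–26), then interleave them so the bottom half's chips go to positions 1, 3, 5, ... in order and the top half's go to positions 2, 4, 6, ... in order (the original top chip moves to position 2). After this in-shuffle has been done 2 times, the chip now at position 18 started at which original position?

Work backwards from position 18, undoing one in-shuffle at a time:
18 ← 9 ← 18
So the chip now at position 18 started at position 18.

18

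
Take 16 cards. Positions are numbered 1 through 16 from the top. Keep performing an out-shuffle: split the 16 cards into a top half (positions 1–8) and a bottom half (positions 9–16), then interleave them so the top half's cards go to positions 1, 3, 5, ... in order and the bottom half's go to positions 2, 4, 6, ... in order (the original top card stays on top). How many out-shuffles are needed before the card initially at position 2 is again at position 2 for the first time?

4

Follow position 2 under repeated out-shuffles:
2 → 3 → 5 → 9 → 2
It first returns after 4 out-shuffles.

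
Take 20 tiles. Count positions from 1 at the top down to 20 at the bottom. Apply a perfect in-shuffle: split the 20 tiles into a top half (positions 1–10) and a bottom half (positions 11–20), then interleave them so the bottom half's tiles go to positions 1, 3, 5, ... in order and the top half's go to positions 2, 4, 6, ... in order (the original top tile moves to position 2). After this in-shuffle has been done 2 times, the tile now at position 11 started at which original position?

8

Work backwards from position 11, undoing one in-shuffle at a time:
11 ← 16 ← 8
So the tile now at position 11 started at position 8.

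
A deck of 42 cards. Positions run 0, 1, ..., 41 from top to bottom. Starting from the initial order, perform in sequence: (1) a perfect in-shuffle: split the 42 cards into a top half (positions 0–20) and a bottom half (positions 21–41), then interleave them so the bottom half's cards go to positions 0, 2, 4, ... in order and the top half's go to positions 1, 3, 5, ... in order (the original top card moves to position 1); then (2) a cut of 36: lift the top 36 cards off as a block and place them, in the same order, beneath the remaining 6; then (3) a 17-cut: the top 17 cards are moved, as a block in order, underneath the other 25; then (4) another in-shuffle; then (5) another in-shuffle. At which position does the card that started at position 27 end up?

Track the card from position 27 forward through each operation:
  after op 1 (in-shuffle): 27 → 12
  after op 2 (cut 36): 12 → 18
  after op 3 (cut 17): 18 → 1
  after op 4 (in-shuffle): 1 → 3
  after op 5 (in-shuffle): 3 → 7

7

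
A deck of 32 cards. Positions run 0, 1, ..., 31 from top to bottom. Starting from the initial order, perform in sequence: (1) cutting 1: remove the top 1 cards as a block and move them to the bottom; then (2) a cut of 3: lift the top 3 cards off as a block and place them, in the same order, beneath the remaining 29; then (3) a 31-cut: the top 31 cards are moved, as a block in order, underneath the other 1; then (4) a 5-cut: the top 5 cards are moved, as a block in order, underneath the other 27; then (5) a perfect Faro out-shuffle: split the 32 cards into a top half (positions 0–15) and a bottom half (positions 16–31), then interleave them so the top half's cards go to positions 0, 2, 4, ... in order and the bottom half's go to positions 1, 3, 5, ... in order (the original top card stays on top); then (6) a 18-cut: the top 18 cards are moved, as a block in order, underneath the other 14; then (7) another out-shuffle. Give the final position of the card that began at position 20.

Track the card from position 20 forward through each operation:
  after op 1 (cut 1): 20 → 19
  after op 2 (cut 3): 19 → 16
  after op 3 (cut 31): 16 → 17
  after op 4 (cut 5): 17 → 12
  after op 5 (out-shuffle): 12 → 24
  after op 6 (cut 18): 24 → 6
  after op 7 (out-shuffle): 6 → 12

12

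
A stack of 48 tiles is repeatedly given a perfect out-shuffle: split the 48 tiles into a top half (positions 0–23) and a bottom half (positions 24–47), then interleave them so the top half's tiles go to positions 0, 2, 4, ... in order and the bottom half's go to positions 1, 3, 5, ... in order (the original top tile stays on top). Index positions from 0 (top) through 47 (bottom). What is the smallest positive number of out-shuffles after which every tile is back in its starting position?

The out-shuffle permutes the 48 positions with cycle lengths [1, 1, 23, 23].
Every tile is home exactly when every cycle has completed a whole number of laps, i.e. after lcm(1, 23) = 23 out-shuffles.

23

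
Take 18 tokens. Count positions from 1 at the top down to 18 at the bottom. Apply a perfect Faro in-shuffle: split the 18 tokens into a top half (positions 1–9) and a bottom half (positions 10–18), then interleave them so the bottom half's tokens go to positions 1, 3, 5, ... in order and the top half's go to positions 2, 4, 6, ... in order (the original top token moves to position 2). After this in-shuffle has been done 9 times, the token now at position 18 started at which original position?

Work backwards from position 18, undoing one in-shuffle at a time:
18 ← 9 ← 14 ← 7 ← 13 ← 16 ← 8 ← 4 ← 2 ← 1
So the token now at position 18 started at position 1.

1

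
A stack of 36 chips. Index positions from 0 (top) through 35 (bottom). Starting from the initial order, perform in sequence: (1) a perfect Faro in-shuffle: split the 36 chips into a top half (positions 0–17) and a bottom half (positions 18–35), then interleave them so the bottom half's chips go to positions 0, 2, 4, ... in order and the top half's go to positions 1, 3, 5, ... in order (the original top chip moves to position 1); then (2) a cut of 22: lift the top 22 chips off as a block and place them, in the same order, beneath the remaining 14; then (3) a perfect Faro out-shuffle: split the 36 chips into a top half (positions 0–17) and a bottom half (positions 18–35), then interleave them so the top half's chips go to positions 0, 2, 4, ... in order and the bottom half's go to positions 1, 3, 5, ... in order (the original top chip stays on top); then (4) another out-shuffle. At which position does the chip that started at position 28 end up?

Track the chip from position 28 forward through each operation:
  after op 1 (in-shuffle): 28 → 20
  after op 2 (cut 22): 20 → 34
  after op 3 (out-shuffle): 34 → 33
  after op 4 (out-shuffle): 33 → 31

31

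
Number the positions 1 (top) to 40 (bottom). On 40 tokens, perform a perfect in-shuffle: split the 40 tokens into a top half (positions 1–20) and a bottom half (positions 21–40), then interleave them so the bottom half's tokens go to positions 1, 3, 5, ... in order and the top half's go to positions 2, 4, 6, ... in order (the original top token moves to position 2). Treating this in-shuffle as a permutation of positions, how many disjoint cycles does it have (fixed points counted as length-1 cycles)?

2

Trace each unvisited position around until it returns:
(1 2 4 8 16 32 ... len 20) (3 6 12 24 7 14 ... len 20)
2 cycles in total.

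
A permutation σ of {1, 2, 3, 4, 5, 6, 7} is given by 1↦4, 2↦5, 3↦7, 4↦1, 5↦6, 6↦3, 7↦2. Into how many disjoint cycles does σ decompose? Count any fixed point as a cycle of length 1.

2

Cycle decomposition: (1 4) (2 5 6 3 7).
2 cycles.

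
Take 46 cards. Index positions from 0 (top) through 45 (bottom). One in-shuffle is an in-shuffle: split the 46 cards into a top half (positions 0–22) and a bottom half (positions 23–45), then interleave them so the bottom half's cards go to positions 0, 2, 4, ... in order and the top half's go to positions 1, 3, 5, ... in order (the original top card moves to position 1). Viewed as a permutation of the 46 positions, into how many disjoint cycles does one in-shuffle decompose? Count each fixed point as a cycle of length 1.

Trace each unvisited position around until it returns:
(0 1 3 7 15 31 ... len 23) (4 9 19 39 32 18 ... len 23)
2 cycles in total.

2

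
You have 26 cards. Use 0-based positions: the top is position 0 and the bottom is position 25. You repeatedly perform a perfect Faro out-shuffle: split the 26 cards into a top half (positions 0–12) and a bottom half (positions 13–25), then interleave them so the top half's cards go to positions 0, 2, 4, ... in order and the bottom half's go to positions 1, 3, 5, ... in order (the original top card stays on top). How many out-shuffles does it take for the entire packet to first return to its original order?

The out-shuffle permutes the 26 positions with cycle lengths [1, 1, 4, 20].
Every card is home exactly when every cycle has completed a whole number of laps, i.e. after lcm(1, 4, 20) = 20 out-shuffles.

20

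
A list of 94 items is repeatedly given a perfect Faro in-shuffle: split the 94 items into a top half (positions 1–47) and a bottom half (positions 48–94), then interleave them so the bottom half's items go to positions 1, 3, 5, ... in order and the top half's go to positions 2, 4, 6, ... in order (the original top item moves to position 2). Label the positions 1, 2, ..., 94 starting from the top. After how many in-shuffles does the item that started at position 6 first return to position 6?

36

Follow position 6 under repeated in-shuffles:
6 → 12 → 24 → 48 → 1 → 2 → 4 → 8 → ... → 6 (length 36)
It first returns after 36 in-shuffles.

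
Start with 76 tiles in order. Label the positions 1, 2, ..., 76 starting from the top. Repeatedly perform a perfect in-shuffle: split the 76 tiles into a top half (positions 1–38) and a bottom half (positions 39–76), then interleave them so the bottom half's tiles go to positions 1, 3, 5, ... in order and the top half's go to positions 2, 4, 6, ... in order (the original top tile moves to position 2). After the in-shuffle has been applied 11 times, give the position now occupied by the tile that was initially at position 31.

Track the tile's position through each in-shuffle:
31 → 62 → 47 → 17 → 34 → 68 → 59 → 41 → 5 → 10 → 20 → 40

40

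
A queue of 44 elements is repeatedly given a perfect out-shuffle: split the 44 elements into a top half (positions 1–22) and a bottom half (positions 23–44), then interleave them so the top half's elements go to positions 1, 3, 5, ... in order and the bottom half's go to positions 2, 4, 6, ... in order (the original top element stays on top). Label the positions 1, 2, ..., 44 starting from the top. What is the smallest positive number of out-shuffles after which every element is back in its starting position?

The out-shuffle permutes the 44 positions with cycle lengths [1, 1, 14, 14, 14].
Every element is home exactly when every cycle has completed a whole number of laps, i.e. after lcm(1, 14) = 14 out-shuffles.

14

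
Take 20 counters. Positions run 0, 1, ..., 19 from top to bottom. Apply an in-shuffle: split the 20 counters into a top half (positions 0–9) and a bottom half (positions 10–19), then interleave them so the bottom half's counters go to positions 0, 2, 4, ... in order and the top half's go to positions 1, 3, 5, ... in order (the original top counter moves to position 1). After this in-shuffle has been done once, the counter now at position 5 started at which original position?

Work backwards from position 5, undoing one in-shuffle at a time:
5 ← 2
So the counter now at position 5 started at position 2.

2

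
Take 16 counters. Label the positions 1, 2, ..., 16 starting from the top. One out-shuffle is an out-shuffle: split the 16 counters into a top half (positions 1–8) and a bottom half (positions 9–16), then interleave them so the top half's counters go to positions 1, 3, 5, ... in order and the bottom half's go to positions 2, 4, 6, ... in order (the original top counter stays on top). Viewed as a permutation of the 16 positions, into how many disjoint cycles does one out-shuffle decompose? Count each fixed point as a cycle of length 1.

6

Trace each unvisited position around until it returns:
(1) (2 3 5 9) (4 7 13 10) (6 11) (8 15 14 12) (16)
6 cycles in total.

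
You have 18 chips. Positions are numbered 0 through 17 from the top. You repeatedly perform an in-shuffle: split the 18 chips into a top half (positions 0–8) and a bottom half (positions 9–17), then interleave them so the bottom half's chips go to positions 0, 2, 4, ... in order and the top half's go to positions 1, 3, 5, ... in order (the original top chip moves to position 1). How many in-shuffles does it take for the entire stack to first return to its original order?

18

The in-shuffle permutes the 18 positions with cycle lengths [18].
Every chip is home exactly when every cycle has completed a whole number of laps, i.e. after lcm(18) = 18 in-shuffles.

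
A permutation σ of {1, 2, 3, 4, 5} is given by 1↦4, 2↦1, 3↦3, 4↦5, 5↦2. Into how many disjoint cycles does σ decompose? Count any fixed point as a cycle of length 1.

Cycle decomposition: (1 4 5 2) (3).
2 cycles.

2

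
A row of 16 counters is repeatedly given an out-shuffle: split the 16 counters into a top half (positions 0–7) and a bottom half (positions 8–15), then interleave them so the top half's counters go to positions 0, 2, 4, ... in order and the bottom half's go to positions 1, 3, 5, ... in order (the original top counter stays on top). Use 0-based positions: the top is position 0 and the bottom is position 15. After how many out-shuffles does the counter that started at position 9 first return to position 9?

4

Follow position 9 under repeated out-shuffles:
9 → 3 → 6 → 12 → 9
It first returns after 4 out-shuffles.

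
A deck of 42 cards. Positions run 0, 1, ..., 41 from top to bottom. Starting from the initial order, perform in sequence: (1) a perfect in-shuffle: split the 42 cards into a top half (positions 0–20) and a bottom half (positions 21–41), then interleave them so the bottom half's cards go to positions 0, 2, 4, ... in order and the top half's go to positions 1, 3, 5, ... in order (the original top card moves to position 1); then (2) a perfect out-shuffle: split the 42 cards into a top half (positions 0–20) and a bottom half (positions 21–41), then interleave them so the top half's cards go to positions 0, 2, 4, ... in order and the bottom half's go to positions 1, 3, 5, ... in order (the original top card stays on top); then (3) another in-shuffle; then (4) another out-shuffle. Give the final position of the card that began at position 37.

8

Track the card from position 37 forward through each operation:
  after op 1 (in-shuffle): 37 → 32
  after op 2 (out-shuffle): 32 → 23
  after op 3 (in-shuffle): 23 → 4
  after op 4 (out-shuffle): 4 → 8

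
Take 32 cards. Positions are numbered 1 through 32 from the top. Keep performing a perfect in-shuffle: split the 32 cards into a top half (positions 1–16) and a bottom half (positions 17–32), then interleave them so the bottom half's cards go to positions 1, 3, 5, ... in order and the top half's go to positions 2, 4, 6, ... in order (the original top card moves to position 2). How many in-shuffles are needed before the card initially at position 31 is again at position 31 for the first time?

10

Follow position 31 under repeated in-shuffles:
31 → 29 → 25 → 17 → 1 → 2 → 4 → 8 → 16 → 32 → 31
It first returns after 10 in-shuffles.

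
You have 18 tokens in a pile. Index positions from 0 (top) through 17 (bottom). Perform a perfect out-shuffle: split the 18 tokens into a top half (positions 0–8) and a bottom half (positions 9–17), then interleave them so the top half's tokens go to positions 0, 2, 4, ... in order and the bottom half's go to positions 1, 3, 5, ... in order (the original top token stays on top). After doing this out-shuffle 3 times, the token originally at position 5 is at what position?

6

Track the token's position through each out-shuffle:
5 → 10 → 3 → 6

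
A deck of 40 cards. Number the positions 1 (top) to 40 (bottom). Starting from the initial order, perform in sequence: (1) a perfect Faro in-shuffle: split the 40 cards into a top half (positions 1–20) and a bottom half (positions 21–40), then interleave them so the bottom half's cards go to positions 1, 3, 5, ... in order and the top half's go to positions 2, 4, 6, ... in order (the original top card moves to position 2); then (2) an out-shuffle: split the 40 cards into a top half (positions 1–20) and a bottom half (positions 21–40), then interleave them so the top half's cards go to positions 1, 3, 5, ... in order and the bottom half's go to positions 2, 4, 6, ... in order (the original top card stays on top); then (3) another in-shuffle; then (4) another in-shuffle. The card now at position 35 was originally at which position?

Undo the operations in reverse order, starting from position 35:
  undo op 4 (in-shuffle, from bottom half): 35 ← 38
  undo op 3 (in-shuffle, from top half): 38 ← 19
  undo op 2 (out-shuffle, from top half): 19 ← 10
  undo op 1 (in-shuffle, from top half): 10 ← 5
So the card at position 35 came from original position 5.

5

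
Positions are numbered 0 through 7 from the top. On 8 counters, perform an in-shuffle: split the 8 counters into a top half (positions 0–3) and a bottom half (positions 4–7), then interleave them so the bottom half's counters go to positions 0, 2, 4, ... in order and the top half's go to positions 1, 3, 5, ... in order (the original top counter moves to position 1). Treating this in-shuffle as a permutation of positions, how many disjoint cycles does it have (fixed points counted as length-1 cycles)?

Trace each unvisited position around until it returns:
(0 1 3 7 6 4) (2 5)
2 cycles in total.

2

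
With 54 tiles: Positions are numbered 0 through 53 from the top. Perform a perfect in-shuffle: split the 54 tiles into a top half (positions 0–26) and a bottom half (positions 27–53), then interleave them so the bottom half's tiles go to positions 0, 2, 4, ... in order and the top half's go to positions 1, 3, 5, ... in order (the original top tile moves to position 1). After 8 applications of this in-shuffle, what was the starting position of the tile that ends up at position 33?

Work backwards from position 33, undoing one in-shuffle at a time:
33 ← 16 ← 35 ← 17 ← 8 ← 31 ← 15 ← 7 ← 3
So the tile now at position 33 started at position 3.

3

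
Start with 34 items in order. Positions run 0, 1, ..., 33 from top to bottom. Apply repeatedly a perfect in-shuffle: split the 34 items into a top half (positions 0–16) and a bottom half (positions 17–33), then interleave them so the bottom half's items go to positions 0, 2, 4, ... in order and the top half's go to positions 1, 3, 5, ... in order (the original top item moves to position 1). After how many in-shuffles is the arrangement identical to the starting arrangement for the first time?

12

The in-shuffle permutes the 34 positions with cycle lengths [3, 3, 4, 12, 12].
Every item is home exactly when every cycle has completed a whole number of laps, i.e. after lcm(3, 4, 12) = 12 in-shuffles.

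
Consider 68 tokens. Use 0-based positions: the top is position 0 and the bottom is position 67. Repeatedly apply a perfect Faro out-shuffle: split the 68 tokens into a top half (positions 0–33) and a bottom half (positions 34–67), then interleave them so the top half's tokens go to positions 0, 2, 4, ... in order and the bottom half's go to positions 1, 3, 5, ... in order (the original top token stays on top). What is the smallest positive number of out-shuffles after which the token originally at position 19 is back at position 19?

Follow position 19 under repeated out-shuffles:
19 → 38 → 9 → 18 → 36 → 5 → 10 → 20 → ... → 19 (length 66)
It first returns after 66 out-shuffles.

66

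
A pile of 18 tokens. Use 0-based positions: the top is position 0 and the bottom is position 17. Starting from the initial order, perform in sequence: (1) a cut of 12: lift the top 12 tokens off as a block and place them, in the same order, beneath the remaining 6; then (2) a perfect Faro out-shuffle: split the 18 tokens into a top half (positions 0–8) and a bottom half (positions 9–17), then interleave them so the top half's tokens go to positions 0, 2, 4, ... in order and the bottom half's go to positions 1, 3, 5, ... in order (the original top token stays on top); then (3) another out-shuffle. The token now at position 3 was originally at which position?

Undo the operations in reverse order, starting from position 3:
  undo op 3 (out-shuffle, from bottom half): 3 ← 10
  undo op 2 (out-shuffle, from top half): 10 ← 5
  undo op 1 (cut 12): 5 ← 17
So the token at position 3 came from original position 17.

17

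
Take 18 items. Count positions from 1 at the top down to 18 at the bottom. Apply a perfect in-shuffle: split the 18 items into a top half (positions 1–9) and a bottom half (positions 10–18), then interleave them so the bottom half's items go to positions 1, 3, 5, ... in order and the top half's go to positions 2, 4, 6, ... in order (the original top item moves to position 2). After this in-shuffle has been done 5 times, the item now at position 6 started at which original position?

18

Work backwards from position 6, undoing one in-shuffle at a time:
6 ← 3 ← 11 ← 15 ← 17 ← 18
So the item now at position 6 started at position 18.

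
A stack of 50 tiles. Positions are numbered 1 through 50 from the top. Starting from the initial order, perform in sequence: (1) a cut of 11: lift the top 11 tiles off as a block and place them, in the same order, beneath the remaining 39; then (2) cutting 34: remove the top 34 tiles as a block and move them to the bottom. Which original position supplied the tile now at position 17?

Undo the operations in reverse order, starting from position 17:
  undo op 2 (cut 34): 17 ← 1
  undo op 1 (cut 11): 1 ← 12
So the tile at position 17 came from original position 12.

12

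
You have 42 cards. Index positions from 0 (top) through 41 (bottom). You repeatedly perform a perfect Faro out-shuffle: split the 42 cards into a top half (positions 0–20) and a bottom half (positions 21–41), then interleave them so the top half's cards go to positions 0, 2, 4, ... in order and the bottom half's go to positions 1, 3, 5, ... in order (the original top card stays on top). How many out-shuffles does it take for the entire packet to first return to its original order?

The out-shuffle permutes the 42 positions with cycle lengths [1, 1, 20, 20].
Every card is home exactly when every cycle has completed a whole number of laps, i.e. after lcm(1, 20) = 20 out-shuffles.

20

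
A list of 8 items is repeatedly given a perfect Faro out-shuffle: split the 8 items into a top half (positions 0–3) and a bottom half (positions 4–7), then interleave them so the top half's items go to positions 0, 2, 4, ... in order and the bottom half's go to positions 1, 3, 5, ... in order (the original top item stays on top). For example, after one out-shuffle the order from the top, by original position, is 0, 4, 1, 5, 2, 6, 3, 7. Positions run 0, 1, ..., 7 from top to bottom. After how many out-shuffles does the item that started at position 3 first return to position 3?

3

Follow position 3 under repeated out-shuffles:
3 → 6 → 5 → 3
It first returns after 3 out-shuffles.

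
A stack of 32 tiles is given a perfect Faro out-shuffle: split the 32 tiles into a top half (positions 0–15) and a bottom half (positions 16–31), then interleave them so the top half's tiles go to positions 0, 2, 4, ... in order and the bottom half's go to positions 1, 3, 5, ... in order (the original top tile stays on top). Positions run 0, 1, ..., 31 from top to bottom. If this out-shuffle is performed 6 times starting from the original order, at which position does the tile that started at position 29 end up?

27

Track the tile's position through each out-shuffle:
29 → 27 → 23 → 15 → 30 → 29 → 27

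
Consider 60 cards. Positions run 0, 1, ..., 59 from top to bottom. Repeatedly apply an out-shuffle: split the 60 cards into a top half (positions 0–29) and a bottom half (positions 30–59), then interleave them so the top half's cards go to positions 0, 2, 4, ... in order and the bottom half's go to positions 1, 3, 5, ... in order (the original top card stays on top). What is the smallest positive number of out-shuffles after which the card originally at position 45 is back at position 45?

58

Follow position 45 under repeated out-shuffles:
45 → 31 → 3 → 6 → 12 → 24 → 48 → 37 → ... → 45 (length 58)
It first returns after 58 out-shuffles.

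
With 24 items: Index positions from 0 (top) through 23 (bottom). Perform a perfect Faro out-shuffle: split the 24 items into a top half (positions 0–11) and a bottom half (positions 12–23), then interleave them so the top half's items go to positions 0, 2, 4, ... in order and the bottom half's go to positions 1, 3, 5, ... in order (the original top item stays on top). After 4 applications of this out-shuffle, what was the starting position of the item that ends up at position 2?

3

Work backwards from position 2, undoing one out-shuffle at a time:
2 ← 1 ← 12 ← 6 ← 3
So the item now at position 2 started at position 3.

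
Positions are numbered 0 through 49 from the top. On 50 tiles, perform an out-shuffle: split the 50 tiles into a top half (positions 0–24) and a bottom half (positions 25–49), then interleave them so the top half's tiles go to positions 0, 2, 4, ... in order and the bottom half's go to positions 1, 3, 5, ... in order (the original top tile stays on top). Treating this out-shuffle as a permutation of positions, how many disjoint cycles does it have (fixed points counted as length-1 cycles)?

Trace each unvisited position around until it returns:
(0) (1 2 4 8 16 32 ... len 21) (3 6 12 24 48 47 ... len 21) (7 14 28) (21 42 35) (49)
6 cycles in total.

6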